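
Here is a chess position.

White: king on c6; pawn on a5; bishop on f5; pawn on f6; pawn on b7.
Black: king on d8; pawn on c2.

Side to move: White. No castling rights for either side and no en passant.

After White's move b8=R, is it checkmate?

yes

After b8=R: black king on d8; in check: yes, from the white rook on b8.
King squares — c7: attacked by Kc6; d7: attacked by Bf5; e7: attacked by Pf6; c8: attacked by Bf5; e8: attacked by Rb8.
Black has no legal moves → checkmate.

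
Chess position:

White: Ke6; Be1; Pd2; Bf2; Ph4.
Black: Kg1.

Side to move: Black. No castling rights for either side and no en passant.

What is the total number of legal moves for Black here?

Black to move; king on g1.
In check: yes, from the white bishop on f2.
Legal moves: Kh2, Kg2, Kh1, Kf1.
Count: 4.

4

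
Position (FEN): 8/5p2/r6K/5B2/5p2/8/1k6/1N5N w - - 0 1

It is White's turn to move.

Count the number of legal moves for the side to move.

White to move; king on h6.
In check: yes, from the black rook on a6.
Legal moves: Kh7, Kg7, Kh5, Kg5, Bg6, Be6.
Count: 6.

6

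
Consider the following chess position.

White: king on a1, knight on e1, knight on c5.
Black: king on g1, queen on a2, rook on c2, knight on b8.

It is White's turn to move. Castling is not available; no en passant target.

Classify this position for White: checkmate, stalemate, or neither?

checkmate

White to move; white king on a1.
In check: yes, from the black queen on a2.
King squares — b1: attacked by Qa2; a2: attacked by Rc2; b2: attacked by Qa2.
Legal moves for White: none.
In check with no legal moves → checkmate.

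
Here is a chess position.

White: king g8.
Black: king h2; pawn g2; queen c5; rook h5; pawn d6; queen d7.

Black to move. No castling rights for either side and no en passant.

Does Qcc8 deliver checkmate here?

After Qcc8: white king on g8; in check: yes, from the black queen on c8.
King squares — f7: attacked by Qd7; g7: attacked by Qd7; h7: attacked by Rh5; f8: attacked by Qc8; h8: attacked by Rh5.
White has no legal moves → checkmate.

yes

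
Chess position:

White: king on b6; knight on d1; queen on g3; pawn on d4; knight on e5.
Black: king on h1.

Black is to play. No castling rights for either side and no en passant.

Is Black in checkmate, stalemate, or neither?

Black to move; black king on h1.
In check: no.
King squares — g1: attacked by Qg3; g2: attacked by Qg3; h2: attacked by Qg3.
Legal moves for Black: none.
Not in check and no legal moves → stalemate.

stalemate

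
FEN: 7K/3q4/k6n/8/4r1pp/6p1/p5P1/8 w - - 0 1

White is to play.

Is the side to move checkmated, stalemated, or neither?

stalemate

White to move; white king on h8.
In check: no.
King squares — g7: attacked by Qd7; h7: attacked by Qd7; g8: attacked by Nh6.
Legal moves for White: none.
Not in check and no legal moves → stalemate.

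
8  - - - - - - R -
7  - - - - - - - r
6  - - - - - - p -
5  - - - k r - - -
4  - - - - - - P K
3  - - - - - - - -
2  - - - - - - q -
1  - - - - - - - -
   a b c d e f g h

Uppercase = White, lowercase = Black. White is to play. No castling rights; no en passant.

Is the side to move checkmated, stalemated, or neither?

White to move; white king on h4.
In check: yes, from the black rook on h7.
King squares — g3: attacked by Qg2; h3: attacked by Qg2; g4: own pawn; g5: attacked by Re5; h5: attacked by Re5.
Legal moves for White: none.
In check with no legal moves → checkmate.

checkmate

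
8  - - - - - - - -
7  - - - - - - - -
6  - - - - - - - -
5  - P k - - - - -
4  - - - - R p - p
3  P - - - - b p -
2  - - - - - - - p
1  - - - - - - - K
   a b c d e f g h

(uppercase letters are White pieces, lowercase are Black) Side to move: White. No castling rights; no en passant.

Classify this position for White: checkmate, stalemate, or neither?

White to move; white king on h1.
In check: yes, from the black bishop on f3.
King squares — g1: attacked by Ph2; g2: attacked by Bf3; h2: attacked by Pg3.
Legal moves for White: none.
In check with no legal moves → checkmate.

checkmate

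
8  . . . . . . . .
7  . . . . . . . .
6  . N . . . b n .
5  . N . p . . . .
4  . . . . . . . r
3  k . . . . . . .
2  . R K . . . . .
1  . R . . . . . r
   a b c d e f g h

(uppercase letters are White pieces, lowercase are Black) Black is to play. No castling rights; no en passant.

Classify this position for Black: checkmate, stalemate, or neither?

checkmate

Black to move; black king on a3.
In check: yes, from the white knight on b5.
King squares — a2: attacked by Rb2; b2: attacked by Rb1; b3: attacked by Rb2; a4: attacked by Nb6; b4: attacked by Rb2.
Legal moves for Black: none.
In check with no legal moves → checkmate.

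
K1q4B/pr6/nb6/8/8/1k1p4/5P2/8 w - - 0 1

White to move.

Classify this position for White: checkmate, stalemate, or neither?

checkmate

White to move; white king on a8.
In check: yes, from the black queen on c8.
King squares — a7: attacked by Bb6; b7: attacked by Qc8; b8: attacked by Na6.
Legal moves for White: none.
In check with no legal moves → checkmate.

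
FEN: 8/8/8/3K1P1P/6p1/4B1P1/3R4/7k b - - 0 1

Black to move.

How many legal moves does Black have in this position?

0

Black to move; king on h1.
In check: no.
Legal moves: none.
Count: 0.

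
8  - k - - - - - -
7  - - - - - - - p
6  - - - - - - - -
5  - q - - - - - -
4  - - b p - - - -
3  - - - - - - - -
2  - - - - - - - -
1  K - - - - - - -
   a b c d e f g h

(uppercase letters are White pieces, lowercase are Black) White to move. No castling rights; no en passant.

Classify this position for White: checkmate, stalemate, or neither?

stalemate

White to move; white king on a1.
In check: no.
King squares — b1: attacked by Qb5; a2: attacked by Bc4; b2: attacked by Qb5.
Legal moves for White: none.
Not in check and no legal moves → stalemate.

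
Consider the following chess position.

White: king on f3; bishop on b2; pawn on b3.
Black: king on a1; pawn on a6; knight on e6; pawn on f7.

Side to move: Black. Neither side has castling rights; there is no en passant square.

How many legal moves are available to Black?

3

Black to move; king on a1.
In check: yes, from the white bishop on b2.
Legal moves: Kxb2, Ka2, Kb1.
Count: 3.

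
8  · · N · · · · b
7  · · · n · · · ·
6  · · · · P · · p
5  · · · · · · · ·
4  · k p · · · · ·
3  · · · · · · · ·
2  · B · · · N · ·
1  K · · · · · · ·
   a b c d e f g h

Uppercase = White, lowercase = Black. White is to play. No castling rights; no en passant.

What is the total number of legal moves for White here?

20

White to move; king on a1.
In check: no.
Legal moves: Ne7, Na7, Nd6, Nb6, Ng4, Ne4, Nh3, Nd3+, Nh1, Nd1, Bxh8, Bg7, Bf6, Be5, Bd4, Bc3+, Ka2, Kb1, exd7, e7.
Count: 20.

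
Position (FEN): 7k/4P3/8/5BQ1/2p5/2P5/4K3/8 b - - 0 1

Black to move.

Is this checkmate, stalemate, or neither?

stalemate

Black to move; black king on h8.
In check: no.
King squares — g7: attacked by Qg5; h7: attacked by Bf5; g8: attacked by Qg5.
Legal moves for Black: none.
Not in check and no legal moves → stalemate.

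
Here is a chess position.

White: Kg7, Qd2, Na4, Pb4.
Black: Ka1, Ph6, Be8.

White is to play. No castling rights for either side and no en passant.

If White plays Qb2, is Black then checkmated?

After Qb2: black king on a1; in check: yes, from the white queen on b2.
King squares — b1: attacked by Qb2; a2: attacked by Qb2; b2: attacked by Na4.
Black has no legal moves → checkmate.

yes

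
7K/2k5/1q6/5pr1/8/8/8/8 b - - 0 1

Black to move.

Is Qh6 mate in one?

yes

After Qh6: white king on h8; in check: yes, from the black queen on h6.
King squares — g7: attacked by Rg5; h7: attacked by Qh6; g8: attacked by Rg5.
White has no legal moves → checkmate.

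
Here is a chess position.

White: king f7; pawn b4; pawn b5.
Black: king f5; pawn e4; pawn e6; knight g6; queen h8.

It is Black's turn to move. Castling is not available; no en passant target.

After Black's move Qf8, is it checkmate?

yes

After Qf8: white king on f7; in check: yes, from the black queen on f8.
King squares — e6: attacked by Kf5; f6: attacked by Kf5; g6: attacked by Kf5; e7: attacked by Ng6; g7: attacked by Qf8; e8: attacked by Qf8; f8: attacked by Ng6; g8: attacked by Qf8.
White has no legal moves → checkmate.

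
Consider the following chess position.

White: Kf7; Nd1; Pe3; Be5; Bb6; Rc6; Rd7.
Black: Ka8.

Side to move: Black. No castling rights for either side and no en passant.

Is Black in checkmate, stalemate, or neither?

stalemate

Black to move; black king on a8.
In check: no.
King squares — a7: attacked by Bb6; b7: attacked by Rd7; b8: attacked by Be5.
Legal moves for Black: none.
Not in check and no legal moves → stalemate.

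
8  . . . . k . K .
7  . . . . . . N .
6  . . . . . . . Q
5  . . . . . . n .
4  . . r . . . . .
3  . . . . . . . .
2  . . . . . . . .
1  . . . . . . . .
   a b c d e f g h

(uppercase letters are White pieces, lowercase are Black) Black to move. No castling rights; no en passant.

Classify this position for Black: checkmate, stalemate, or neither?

Black to move; black king on e8.
In check: yes, from the white knight on g7.
Legal moves for Black: Kd8, Ke7, Kd7.
Black is in check but has 3 legal moves → neither.

neither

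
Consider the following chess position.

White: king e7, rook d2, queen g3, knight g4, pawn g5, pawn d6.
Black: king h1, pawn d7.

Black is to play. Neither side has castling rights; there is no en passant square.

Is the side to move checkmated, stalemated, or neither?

stalemate

Black to move; black king on h1.
In check: no.
King squares — g1: attacked by Qg3; g2: attacked by Rd2; h2: attacked by Rd2.
Legal moves for Black: none.
Not in check and no legal moves → stalemate.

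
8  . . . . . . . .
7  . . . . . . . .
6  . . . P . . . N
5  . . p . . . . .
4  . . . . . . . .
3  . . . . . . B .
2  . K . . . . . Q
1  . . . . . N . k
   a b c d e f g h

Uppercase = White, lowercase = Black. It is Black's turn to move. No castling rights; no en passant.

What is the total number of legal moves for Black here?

0

Black to move; king on h1.
In check: yes, from the white queen on h2.
Legal moves: none.
Count: 0.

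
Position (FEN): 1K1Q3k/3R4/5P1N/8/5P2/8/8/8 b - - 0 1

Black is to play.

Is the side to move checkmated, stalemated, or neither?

checkmate

Black to move; black king on h8.
In check: yes, from the white queen on d8.
King squares — g7: attacked by Pf6; h7: attacked by Rd7; g8: attacked by Nh6.
Legal moves for Black: none.
In check with no legal moves → checkmate.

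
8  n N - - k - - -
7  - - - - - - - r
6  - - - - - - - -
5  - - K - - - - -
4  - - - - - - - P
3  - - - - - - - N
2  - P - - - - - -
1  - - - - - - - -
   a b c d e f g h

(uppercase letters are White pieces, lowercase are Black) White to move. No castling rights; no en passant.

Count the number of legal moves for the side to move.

17

White to move; king on c5.
In check: no.
Legal moves: Nd7, Nc6, Na6, Kd6, Kc6, Kd5, Kb5, Kd4, Kc4, Kb4, Ng5, Nf4, Nf2, Ng1, h5, b3, b4.
Count: 17.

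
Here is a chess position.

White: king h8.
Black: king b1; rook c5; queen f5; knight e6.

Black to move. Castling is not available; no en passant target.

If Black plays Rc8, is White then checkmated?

After Rc8: white king on h8; in check: yes, from the black rook on c8.
King squares — g7: attacked by Ne6; h7: attacked by Qf5; g8: attacked by Rc8.
White has no legal moves → checkmate.

yes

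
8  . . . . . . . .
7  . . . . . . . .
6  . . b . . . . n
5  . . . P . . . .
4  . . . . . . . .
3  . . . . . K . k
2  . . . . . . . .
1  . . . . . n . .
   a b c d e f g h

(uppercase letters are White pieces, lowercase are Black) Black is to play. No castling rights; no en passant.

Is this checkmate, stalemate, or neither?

Black to move; black king on h3.
In check: no.
Legal moves for Black: Ng8, Nf7, Nf5, Ng4, Be8, Ba8, Bd7, Bb7, Bxd5+, Bb5, Ba4, Kh4, Kh2, Ng3, Ne3, Nh2+, Nd2+.
Black has 17 legal moves and is not in check → neither.

neither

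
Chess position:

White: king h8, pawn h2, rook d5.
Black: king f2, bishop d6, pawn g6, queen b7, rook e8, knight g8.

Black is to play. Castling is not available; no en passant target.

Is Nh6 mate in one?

After Nh6: white king on h8; in check: yes, from the black rook on e8.
King squares — g7: attacked by Qb7; h7: attacked by Qb7; g8: attacked by Nh6.
White has no legal moves → checkmate.

yes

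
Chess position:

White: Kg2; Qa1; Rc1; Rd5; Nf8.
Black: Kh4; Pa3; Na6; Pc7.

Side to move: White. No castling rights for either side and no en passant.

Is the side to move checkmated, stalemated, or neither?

White to move; white king on g2.
In check: no.
Legal moves for White include: Nh7, Nd7, Ng6+, Ne6, Rd8, Rd7, Rd6, Rh5+, Rg5, Rf5, Re5, Rdc5, Rb5, Ra5, Rd4+, Rd3, Rd2, Rdd1, ... (list truncated; more exist).
White has legal moves and is not in check → neither.

neither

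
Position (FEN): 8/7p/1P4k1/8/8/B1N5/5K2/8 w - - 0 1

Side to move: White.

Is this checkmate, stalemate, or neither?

neither

White to move; white king on f2.
In check: no.
Legal moves for White include: Nd5, Nb5, Ne4, Na4, Ne2, Na2, Nd1, Nb1, Bf8, Be7, Bd6, Bc5, Bb4, Bb2, Bc1, Kg3, Kf3, Ke3, ... (list truncated; more exist).
White has legal moves and is not in check → neither.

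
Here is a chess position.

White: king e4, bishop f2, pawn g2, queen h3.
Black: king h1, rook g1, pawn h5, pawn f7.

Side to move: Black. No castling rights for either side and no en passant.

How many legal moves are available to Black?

0

Black to move; king on h1.
In check: yes, from the white queen on h3.
Legal moves: none.
Count: 0.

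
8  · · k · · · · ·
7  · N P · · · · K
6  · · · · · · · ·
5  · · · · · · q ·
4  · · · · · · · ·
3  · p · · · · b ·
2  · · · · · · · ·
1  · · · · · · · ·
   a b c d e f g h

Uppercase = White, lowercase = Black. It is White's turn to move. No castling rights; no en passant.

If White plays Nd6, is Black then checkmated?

After Nd6: black king on c8; in check: yes, from the white knight on d6.
Black has 3 legal replies: Kd7, Kxc7, Bxd6.
In check but a legal move exists → not checkmate.

no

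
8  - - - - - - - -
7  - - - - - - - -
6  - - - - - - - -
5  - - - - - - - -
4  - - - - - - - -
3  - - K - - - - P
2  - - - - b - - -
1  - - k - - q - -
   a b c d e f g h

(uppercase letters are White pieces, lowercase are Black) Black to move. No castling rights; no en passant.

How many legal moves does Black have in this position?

Black to move; king on c1.
In check: no.
Legal moves: Ba6, Bh5, Bb5, Bg4, Bc4, Bf3, Bd3, Bd1, Qf8, Qf7, Qf6+, Qf5, Qf4, Qxh3+, Qf3+, Qg2, Qf2, Qh1, Qg1, Qe1+, Qd1, Kd1, Kb1.
Count: 23.

23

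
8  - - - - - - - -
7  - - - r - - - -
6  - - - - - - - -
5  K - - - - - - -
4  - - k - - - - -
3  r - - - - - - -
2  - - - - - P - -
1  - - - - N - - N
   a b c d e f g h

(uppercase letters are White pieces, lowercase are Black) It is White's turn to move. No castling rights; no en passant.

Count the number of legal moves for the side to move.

1

White to move; king on a5.
In check: yes, from the black rook on a3.
Legal moves: Kb6.
Count: 1.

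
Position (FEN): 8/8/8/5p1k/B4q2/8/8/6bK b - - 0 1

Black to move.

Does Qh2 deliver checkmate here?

After Qh2: white king on h1; in check: yes, from the black queen on h2.
King squares — g1: attacked by Qh2; g2: attacked by Qh2; h2: attacked by Bg1.
White has no legal moves → checkmate.

yes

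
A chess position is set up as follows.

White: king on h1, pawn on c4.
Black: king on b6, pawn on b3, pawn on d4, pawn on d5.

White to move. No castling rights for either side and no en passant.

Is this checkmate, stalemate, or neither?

neither

White to move; white king on h1.
In check: no.
Legal moves for White: Kh2, Kg2, Kg1, cxd5, c5+.
White has 5 legal moves and is not in check → neither.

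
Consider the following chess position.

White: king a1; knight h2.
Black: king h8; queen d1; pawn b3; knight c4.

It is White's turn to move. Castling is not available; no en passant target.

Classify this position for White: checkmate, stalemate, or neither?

White to move; white king on a1.
In check: yes, from the black queen on d1.
King squares — b1: attacked by Qd1; a2: attacked by Pb3; b2: attacked by Nc4.
Legal moves for White: none.
In check with no legal moves → checkmate.

checkmate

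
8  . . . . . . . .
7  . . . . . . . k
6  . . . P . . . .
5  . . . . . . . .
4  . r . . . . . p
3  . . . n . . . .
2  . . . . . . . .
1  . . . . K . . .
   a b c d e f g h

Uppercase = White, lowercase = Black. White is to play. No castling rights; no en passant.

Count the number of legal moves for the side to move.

4

White to move; king on e1.
In check: yes, from the black knight on d3.
Legal moves: Ke2, Kd2, Kf1, Kd1.
Count: 4.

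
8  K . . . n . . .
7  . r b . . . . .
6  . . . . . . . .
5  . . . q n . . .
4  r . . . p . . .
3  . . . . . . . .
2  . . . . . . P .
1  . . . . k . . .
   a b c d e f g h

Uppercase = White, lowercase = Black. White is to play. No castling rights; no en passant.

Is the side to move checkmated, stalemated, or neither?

White to move; white king on a8.
In check: yes, from the black rook on a4.
King squares — a7: attacked by Ra4; b7: attacked by Qd5; b8: attacked by Rb7.
Legal moves for White: none.
In check with no legal moves → checkmate.

checkmate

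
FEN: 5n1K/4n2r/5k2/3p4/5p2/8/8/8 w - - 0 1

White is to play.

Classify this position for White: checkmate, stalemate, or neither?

checkmate

White to move; white king on h8.
In check: yes, from the black rook on h7.
King squares — g7: attacked by Kf6; h7: attacked by Nf8; g8: attacked by Ne7.
Legal moves for White: none.
In check with no legal moves → checkmate.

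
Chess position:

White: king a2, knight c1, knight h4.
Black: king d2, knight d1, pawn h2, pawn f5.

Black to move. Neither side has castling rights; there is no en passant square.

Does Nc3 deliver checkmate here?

After Nc3: white king on a2; in check: yes, from the black knight on c3.
White has 4 legal replies: Kb3, Ka3, Kb2, Ka1.
In check but a legal move exists → not checkmate.

no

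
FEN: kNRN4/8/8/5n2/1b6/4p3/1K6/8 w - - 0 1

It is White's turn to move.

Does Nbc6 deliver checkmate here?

After Nbc6: black king on a8; in check: yes, from the white rook on c8.
King squares — a7: attacked by Nc6; b7: attacked by Nd8; b8: attacked by Nc6.
Black has no legal moves → checkmate.

yes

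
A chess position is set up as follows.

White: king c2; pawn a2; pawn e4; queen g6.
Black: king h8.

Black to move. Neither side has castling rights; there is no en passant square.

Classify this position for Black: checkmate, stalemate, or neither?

stalemate

Black to move; black king on h8.
In check: no.
King squares — g7: attacked by Qg6; h7: attacked by Qg6; g8: attacked by Qg6.
Legal moves for Black: none.
Not in check and no legal moves → stalemate.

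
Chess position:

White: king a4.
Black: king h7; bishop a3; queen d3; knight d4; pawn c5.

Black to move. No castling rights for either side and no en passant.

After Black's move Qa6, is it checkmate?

After Qa6: white king on a4; in check: yes, from the black queen on a6.
King squares — a3: attacked by Qa6; b3: attacked by Nd4; b4: attacked by Ba3; a5: attacked by Qa6; b5: attacked by Nd4.
White has no legal moves → checkmate.

yes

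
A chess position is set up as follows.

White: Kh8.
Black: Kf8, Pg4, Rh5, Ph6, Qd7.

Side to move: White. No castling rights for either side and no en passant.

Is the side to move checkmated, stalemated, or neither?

stalemate

White to move; white king on h8.
In check: no.
King squares — g7: attacked by Qd7; h7: attacked by Qd7; g8: attacked by Kf8.
Legal moves for White: none.
Not in check and no legal moves → stalemate.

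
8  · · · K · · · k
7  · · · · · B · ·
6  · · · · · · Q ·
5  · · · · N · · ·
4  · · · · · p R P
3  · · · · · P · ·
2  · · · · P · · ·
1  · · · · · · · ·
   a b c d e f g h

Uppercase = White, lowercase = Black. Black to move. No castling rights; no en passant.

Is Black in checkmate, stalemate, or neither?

stalemate

Black to move; black king on h8.
In check: no.
King squares — g7: attacked by Qg6; h7: attacked by Qg6; g8: attacked by Qg6.
Legal moves for Black: none.
Not in check and no legal moves → stalemate.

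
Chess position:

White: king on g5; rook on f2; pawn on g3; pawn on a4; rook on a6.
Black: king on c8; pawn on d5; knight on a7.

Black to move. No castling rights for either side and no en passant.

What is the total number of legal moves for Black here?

8

Black to move; king on c8.
In check: no.
Legal moves: Kd8, Kb8, Kd7, Kc7, Kb7, Nc6, Nb5, d4.
Count: 8.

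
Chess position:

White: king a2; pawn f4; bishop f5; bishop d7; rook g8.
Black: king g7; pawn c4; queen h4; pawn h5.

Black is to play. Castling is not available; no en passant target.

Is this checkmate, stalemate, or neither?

Black to move; black king on g7.
In check: yes, from the white rook on g8.
Legal moves for Black: Kxg8, Kf7, Kh6, Kf6.
Black is in check but has 4 legal moves → neither.

neither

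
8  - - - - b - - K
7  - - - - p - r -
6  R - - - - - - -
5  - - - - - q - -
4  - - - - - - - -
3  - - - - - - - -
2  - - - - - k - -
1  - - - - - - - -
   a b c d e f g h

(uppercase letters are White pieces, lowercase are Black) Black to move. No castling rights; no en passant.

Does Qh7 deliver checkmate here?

After Qh7: white king on h8; in check: yes, from the black queen on h7.
King squares — g7: attacked by Qh7; h7: attacked by Rg7; g8: attacked by Rg7.
White has no legal moves → checkmate.

yes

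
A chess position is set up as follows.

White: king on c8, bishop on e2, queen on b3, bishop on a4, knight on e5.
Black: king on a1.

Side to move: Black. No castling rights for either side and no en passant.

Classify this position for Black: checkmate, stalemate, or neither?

stalemate

Black to move; black king on a1.
In check: no.
King squares — b1: attacked by Qb3; a2: attacked by Qb3; b2: attacked by Qb3.
Legal moves for Black: none.
Not in check and no legal moves → stalemate.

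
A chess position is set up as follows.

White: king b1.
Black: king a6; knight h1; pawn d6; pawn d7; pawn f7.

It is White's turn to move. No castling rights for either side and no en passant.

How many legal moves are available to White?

5

White to move; king on b1.
In check: no.
Legal moves: Kc2, Kb2, Ka2, Kc1, Ka1.
Count: 5.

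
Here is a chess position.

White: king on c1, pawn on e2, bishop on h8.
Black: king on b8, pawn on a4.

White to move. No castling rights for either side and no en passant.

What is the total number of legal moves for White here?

White to move; king on c1.
In check: no.
Legal moves: Bg7, Bf6, Be5+, Bd4, Bc3, Bb2, Ba1, Kd2, Kc2, Kb2, Kd1, Kb1, e3, e4.
Count: 14.

14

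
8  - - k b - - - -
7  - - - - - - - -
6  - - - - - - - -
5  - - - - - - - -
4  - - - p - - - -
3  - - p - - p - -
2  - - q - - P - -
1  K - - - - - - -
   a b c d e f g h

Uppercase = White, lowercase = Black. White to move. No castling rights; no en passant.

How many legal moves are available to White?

White to move; king on a1.
In check: no.
Legal moves: none.
Count: 0.

0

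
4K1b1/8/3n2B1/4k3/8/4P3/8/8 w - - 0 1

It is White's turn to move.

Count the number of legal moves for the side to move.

White to move; king on e8.
In check: yes, from the black knight on d6.
Legal moves: Kf8, Kd8, Ke7, Kd7.
Count: 4.

4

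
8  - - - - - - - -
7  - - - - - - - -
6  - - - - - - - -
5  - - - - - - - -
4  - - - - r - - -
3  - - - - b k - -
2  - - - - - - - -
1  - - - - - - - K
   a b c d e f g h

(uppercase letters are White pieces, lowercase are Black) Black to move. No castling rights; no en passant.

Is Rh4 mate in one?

yes

After Rh4: white king on h1; in check: yes, from the black rook on h4.
King squares — g1: attacked by Be3; g2: attacked by Kf3; h2: attacked by Rh4.
White has no legal moves → checkmate.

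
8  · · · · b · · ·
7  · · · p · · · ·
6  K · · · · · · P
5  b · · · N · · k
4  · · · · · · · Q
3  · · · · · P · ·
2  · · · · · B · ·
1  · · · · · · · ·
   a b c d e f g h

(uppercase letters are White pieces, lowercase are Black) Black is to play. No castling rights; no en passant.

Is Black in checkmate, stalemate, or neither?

Black to move; black king on h5.
In check: yes, from the white queen on h4.
King squares — g4: attacked by Pf3; h4: attacked by Bf2; g5: attacked by Qh4; g6: attacked by Ne5; h6: attacked by Qh4.
Legal moves for Black: none.
In check with no legal moves → checkmate.

checkmate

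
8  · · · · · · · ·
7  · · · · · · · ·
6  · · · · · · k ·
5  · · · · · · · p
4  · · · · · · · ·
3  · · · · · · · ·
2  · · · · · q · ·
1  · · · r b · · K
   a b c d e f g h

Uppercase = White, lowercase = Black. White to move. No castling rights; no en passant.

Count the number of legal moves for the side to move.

0

White to move; king on h1.
In check: no.
Legal moves: none.
Count: 0.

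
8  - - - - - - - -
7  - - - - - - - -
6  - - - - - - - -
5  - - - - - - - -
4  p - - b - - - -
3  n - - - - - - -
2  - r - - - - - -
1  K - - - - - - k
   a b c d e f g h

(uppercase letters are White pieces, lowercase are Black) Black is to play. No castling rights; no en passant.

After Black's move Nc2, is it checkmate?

After Nc2: white king on a1; in check: yes, from the black knight on c2.
King squares — b1: attacked by Rb2; a2: attacked by Rb2; b2: attacked by Bd4.
White has no legal moves → checkmate.

yes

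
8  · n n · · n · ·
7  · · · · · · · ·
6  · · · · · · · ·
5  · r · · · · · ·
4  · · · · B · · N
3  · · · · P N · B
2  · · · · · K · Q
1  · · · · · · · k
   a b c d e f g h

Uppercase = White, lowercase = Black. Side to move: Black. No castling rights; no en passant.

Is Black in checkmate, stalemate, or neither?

Black to move; black king on h1.
In check: yes, from the white queen on h2.
King squares — g1: attacked by Kf2; g2: attacked by Kf2; h2: attacked by Nf3.
Legal moves for Black: none.
In check with no legal moves → checkmate.

checkmate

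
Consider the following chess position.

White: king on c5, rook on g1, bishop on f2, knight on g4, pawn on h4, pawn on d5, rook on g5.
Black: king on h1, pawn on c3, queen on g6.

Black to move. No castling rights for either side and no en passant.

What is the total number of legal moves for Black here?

0

Black to move; king on h1.
In check: yes, from the white rook on g1.
Legal moves: none.
Count: 0.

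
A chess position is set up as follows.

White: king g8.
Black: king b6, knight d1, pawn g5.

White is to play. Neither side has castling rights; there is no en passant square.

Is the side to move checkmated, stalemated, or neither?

neither

White to move; white king on g8.
In check: no.
Legal moves for White: Kh8, Kf8, Kh7, Kg7, Kf7.
White has 5 legal moves and is not in check → neither.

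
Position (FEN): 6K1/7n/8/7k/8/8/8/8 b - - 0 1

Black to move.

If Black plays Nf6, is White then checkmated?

no

After Nf6: white king on g8; in check: yes, from the black knight on f6.
White has 4 legal replies: Kh8, Kf8, Kg7, Kf7.
In check but a legal move exists → not checkmate.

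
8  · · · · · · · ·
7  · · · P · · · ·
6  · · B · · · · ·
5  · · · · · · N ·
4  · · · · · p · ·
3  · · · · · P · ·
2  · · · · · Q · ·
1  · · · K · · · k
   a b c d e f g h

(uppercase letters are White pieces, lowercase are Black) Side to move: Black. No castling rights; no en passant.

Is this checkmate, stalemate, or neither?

Black to move; black king on h1.
In check: no.
King squares — g1: attacked by Qf2; g2: attacked by Qf2; h2: attacked by Qf2.
Legal moves for Black: none.
Not in check and no legal moves → stalemate.

stalemate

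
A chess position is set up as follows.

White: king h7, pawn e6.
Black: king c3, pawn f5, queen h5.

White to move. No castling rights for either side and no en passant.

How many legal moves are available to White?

White to move; king on h7.
In check: yes, from the black queen on h5.
Legal moves: Kg8, Kg7.
Count: 2.

2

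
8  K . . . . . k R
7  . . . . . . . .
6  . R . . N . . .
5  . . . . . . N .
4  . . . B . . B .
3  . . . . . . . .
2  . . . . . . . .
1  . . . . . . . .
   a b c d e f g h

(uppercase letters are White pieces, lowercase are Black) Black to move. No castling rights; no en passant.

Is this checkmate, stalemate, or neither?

Black to move; black king on g8.
In check: yes, from the white rook on h8.
King squares — f7: attacked by Ng5; g7: attacked by Bd4; h7: attacked by Ng5; f8: attacked by Ne6; h8: attacked by Bd4.
Legal moves for Black: none.
In check with no legal moves → checkmate.

checkmate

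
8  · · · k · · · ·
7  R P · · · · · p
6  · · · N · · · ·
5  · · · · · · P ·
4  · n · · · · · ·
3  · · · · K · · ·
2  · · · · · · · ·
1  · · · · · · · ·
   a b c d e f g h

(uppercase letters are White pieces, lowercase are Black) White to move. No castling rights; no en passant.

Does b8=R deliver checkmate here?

After b8=R: black king on d8; in check: yes, from the white rook on b8.
King squares — c7: attacked by Ra7; d7: attacked by Ra7; e7: attacked by Ra7; c8: attacked by Nd6; e8: attacked by Nd6.
Black has no legal moves → checkmate.

yes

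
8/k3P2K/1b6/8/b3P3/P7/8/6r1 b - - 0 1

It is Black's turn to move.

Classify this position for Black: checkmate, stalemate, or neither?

neither

Black to move; black king on a7.
In check: no.
Legal moves for Black include: Kb8, Ka8, Kb7, Ka6, Bd8, Bc7, Bc5, Ba5, Bd4, Be3, Bf2, Be8, Bd7, Bc6, Bb5, Bb3, Bc2, Bd1, ... (list truncated; more exist).
Black has legal moves and is not in check → neither.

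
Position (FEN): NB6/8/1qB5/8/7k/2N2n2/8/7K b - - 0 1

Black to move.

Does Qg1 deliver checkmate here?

yes

After Qg1: white king on h1; in check: yes, from the black queen on g1.
King squares — g1: attacked by Nf3; g2: attacked by Qg1; h2: attacked by Qg1.
White has no legal moves → checkmate.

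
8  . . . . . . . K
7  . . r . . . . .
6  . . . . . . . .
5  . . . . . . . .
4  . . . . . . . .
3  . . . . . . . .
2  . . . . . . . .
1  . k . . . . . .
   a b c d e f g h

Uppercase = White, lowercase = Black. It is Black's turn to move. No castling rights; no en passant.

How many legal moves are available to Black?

Black to move; king on b1.
In check: no.
Legal moves: Rc8+, Rh7+, Rg7, Rf7, Re7, Rd7, Rb7, Ra7, Rc6, Rc5, Rc4, Rc3, Rc2, Rc1, Kc2, Kb2, Ka2, Kc1, Ka1.
Count: 19.

19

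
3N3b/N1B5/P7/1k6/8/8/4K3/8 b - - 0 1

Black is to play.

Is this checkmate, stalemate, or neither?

neither

Black to move; black king on b5.
In check: yes, from the white knight on a7.
King squares — a4: available; b4: available; c4: available; a5: attacked by Bc7; c5: available; a6: available; b6: attacked by Bc7; c6: attacked by Na7.
Legal moves for Black: Kxa6, Kc5, Kc4, Kb4, Ka4.
Black is in check but has 5 legal moves → neither.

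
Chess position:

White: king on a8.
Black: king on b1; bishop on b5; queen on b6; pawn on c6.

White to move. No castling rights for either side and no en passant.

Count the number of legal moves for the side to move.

White to move; king on a8.
In check: no.
Legal moves: none.
Count: 0.

0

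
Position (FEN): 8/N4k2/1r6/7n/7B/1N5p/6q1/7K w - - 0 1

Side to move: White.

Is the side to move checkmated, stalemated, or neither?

White to move; white king on h1.
In check: yes, from the black queen on g2.
King squares — g1: attacked by Qg2; g2: attacked by Ph3; h2: attacked by Qg2.
Legal moves for White: none.
In check with no legal moves → checkmate.

checkmate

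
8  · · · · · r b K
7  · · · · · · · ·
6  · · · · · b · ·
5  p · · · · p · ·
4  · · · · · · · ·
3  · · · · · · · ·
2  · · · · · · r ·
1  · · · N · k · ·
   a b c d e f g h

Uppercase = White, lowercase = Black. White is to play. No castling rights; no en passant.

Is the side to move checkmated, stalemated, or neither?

checkmate

White to move; white king on h8.
In check: yes, from the black bishop on f6.
King squares — g7: attacked by Rg2; h7: attacked by Bg8; g8: attacked by Rg2.
Legal moves for White: none.
In check with no legal moves → checkmate.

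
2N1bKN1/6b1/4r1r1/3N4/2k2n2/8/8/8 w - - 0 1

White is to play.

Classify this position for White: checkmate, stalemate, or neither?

checkmate

White to move; white king on f8.
In check: yes, from the black bishop on g7.
King squares — e7: attacked by Re6; f7: attacked by Be8; g7: attacked by Rg6; e8: attacked by Re6; g8: own knight.
Legal moves for White: none.
In check with no legal moves → checkmate.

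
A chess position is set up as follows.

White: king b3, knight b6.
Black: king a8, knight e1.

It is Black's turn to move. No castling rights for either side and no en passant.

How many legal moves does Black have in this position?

3

Black to move; king on a8.
In check: yes, from the white knight on b6.
Legal moves: Kb8, Kb7, Ka7.
Count: 3.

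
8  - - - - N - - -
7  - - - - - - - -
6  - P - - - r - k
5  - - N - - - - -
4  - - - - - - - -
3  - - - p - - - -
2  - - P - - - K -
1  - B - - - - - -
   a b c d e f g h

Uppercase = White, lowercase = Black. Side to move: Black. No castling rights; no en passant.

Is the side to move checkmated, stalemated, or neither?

neither

Black to move; black king on h6.
In check: no.
Legal moves for Black: Kh7, Kg6, Kh5, Kg5, Rf8, Rf7, Rg6+, Re6, Rd6, Rc6, Rxb6, Rf5, Rf4, Rf3, Rf2+, Rf1, dxc2, d2.
Black has 18 legal moves and is not in check → neither.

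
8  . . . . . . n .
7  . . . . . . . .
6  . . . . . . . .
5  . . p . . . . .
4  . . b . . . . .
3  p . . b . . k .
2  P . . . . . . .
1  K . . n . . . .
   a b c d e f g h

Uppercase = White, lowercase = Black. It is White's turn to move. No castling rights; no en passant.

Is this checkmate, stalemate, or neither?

stalemate

White to move; white king on a1.
In check: no.
King squares — b1: attacked by Bd3; a2: own pawn; b2: attacked by Nd1.
Legal moves for White: none.
Not in check and no legal moves → stalemate.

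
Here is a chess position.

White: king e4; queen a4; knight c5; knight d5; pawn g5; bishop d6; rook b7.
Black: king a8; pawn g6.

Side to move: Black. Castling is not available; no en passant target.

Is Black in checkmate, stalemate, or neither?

checkmate

Black to move; black king on a8.
In check: yes, from the white queen on a4.
King squares — a7: attacked by Qa4; b7: attacked by Nc5; b8: attacked by Bd6.
Legal moves for Black: none.
In check with no legal moves → checkmate.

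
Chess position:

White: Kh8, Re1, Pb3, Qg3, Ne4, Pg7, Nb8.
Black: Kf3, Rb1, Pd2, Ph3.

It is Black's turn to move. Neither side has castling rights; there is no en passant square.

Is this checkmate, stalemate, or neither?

Black to move; black king on f3.
In check: yes, from the white queen on g3.
King squares — e2: attacked by Re1; f2: attacked by Qg3; g2: attacked by Qg3; e3: attacked by Re1; g3: attacked by Ne4; e4: attacked by Re1; f4: attacked by Qg3; g4: attacked by Qg3.
Legal moves for Black: none.
In check with no legal moves → checkmate.

checkmate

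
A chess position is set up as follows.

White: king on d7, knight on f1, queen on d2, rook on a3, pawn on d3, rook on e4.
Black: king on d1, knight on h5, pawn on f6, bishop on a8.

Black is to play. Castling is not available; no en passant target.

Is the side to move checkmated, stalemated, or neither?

Black to move; black king on d1.
In check: yes, from the white queen on d2.
King squares — c1: attacked by Qd2; e1: attacked by Qd2; c2: attacked by Qd2; d2: attacked by Nf1; e2: attacked by Qd2.
Legal moves for Black: none.
In check with no legal moves → checkmate.

checkmate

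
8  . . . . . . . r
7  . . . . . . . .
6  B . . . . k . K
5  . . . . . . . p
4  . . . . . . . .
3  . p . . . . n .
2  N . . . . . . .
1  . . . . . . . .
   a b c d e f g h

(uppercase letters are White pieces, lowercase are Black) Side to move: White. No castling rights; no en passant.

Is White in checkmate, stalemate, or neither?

White to move; white king on h6.
In check: yes, from the black rook on h8.
King squares — g5: attacked by Kf6; h5: attacked by Ng3; g6: attacked by Kf6; g7: attacked by Kf6; h7: attacked by Rh8.
Legal moves for White: none.
In check with no legal moves → checkmate.

checkmate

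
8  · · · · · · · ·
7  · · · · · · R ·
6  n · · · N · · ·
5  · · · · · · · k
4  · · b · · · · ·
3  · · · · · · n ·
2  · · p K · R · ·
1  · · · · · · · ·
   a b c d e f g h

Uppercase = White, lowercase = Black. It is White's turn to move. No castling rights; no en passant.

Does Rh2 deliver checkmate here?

yes

After Rh2: black king on h5; in check: yes, from the white rook on h2.
King squares — g4: attacked by Rg7; h4: attacked by Rh2; g5: attacked by Ne6; g6: attacked by Rg7; h6: attacked by Rh2.
Black has no legal moves → checkmate.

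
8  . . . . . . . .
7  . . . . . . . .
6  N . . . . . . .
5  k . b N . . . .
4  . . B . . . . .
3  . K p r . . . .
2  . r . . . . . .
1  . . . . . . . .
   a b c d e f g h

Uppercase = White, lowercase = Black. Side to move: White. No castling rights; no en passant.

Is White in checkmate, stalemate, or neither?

White to move; white king on b3.
In check: yes, from the black rook on b2.
King squares — a2: attacked by Rb2; b2: attacked by Pc3; c2: attacked by Rb2; a3: attacked by Bc5; c3: attacked by Rd3; a4: attacked by Ka5; b4: attacked by Rb2; c4: own bishop.
Legal moves for White: none.
In check with no legal moves → checkmate.

checkmate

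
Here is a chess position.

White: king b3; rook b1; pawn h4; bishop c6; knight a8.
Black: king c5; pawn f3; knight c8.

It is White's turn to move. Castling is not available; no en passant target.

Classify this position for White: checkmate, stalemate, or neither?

White to move; white king on b3.
In check: no.
Legal moves for White include: Nc7, Nb6, Be8, Bd7, Bb7, Bd5, Bb5, Be4, Ba4, Bxf3, Ka4, Kc3, Ka3, Kc2, Kb2, Ka2, Rb2, Rh1, ... (list truncated; more exist).
White has legal moves and is not in check → neither.

neither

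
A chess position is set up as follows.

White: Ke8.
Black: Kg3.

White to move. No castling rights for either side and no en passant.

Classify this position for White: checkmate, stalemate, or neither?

White to move; white king on e8.
In check: no.
Legal moves for White: Kf8, Kd8, Kf7, Ke7, Kd7.
White has 5 legal moves and is not in check → neither.

neither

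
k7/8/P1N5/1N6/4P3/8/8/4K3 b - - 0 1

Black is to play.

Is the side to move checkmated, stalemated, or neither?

Black to move; black king on a8.
In check: no.
King squares — a7: attacked by Nb5; b7: attacked by Pa6; b8: attacked by Nc6.
Legal moves for Black: none.
Not in check and no legal moves → stalemate.

stalemate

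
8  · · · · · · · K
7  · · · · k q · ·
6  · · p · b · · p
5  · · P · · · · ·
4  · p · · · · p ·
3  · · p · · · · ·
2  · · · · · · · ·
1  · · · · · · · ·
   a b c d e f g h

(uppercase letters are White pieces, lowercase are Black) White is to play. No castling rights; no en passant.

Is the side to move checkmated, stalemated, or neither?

stalemate

White to move; white king on h8.
In check: no.
King squares — g7: attacked by Qf7; h7: attacked by Qf7; g8: attacked by Qf7.
Legal moves for White: none.
Not in check and no legal moves → stalemate.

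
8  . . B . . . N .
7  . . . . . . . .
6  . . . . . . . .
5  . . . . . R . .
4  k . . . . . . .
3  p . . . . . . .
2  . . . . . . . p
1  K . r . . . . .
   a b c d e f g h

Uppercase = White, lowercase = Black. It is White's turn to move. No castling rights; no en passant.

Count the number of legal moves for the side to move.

White to move; king on a1.
In check: yes, from the black rook on c1.
Legal moves: Ka2.
Count: 1.

1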